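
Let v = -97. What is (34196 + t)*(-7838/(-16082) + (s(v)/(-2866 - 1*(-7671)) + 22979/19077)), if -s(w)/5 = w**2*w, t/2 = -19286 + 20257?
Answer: 1689472834748694218/49138542959 ≈ 3.4382e+7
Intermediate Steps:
t = 1942 (t = 2*(-19286 + 20257) = 2*971 = 1942)
s(w) = -5*w**3 (s(w) = -5*w**2*w = -5*w**3)
(34196 + t)*(-7838/(-16082) + (s(v)/(-2866 - 1*(-7671)) + 22979/19077)) = (34196 + 1942)*(-7838/(-16082) + ((-5*(-97)**3)/(-2866 - 1*(-7671)) + 22979/19077)) = 36138*(-7838*(-1/16082) + ((-5*(-912673))/(-2866 + 7671) + 22979*(1/19077))) = 36138*(3919/8041 + (4563365/4805 + 22979/19077)) = 36138*(3919/8041 + (4563365*(1/4805) + 22979/19077)) = 36138*(3919/8041 + (912673/961 + 22979/19077)) = 36138*(3919/8041 + 17433145640/18332997) = 36138*(140251771106483/147415628877) = 1689472834748694218/49138542959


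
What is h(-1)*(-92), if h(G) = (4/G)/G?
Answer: -368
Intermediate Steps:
h(G) = 4/G**2
h(-1)*(-92) = (4/(-1)**2)*(-92) = (4*1)*(-92) = 4*(-92) = -368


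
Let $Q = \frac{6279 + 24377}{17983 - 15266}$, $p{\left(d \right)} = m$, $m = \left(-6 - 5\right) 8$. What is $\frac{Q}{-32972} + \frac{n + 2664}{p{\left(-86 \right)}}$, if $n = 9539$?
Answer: $- \frac{24845625575}{179169848} \approx -138.67$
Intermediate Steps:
$m = -88$ ($m = \left(-11\right) 8 = -88$)
$p{\left(d \right)} = -88$
$Q = \frac{30656}{2717} \approx 11.283$
$\frac{Q}{-32972} + \frac{n + 2664}{p{\left(-86 \right)}} = \frac{30656}{2717 \left(-32972\right)} + \frac{9539 + 2664}{-88} = \frac{30656}{2717} \left(- \frac{1}{32972}\right) + 12203 \left(- \frac{1}{88}\right) = - \frac{7664}{22396231} - \frac{12203}{88} = - \frac{24845625575}{179169848}$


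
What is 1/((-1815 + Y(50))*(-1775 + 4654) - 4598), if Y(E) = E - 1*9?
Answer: -1/5111944 ≈ -1.9562e-7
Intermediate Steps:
Y(E) = -9 + E (Y(E) = E - 9 = -9 + E)
1/((-1815 + Y(50))*(-1775 + 4654) - 4598) = 1/((-1815 + (-9 + 50))*(-1775 + 4654) - 4598) = 1/((-1815 + 41)*2879 - 4598) = 1/(-1774*2879 - 4598) = 1/(-5107346 - 4598) = 1/(-5111944) = -1/5111944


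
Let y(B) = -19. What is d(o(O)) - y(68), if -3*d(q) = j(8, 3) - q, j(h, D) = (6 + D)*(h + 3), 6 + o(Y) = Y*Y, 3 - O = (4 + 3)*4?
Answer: 577/3 ≈ 192.33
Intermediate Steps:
O = -25 (O = 3 - (4 + 3)*4 = 3 - 7*4 = 3 - 1*28 = 3 - 28 = -25)
o(Y) = -6 + Y² (o(Y) = -6 + Y*Y = -6 + Y²)
j(h, D) = (3 + h)*(6 + D) (j(h, D) = (6 + D)*(3 + h) = (3 + h)*(6 + D))
d(q) = -33 + q/3 (d(q) = -((18 + 3*3 + 6*8 + 3*8) - q)/3 = -((18 + 9 + 48 + 24) - q)/3 = -(99 - q)/3 = -33 + q/3)
d(o(O)) - y(68) = (-33 + (-6 + (-25)²)/3) - 1*(-19) = (-33 + (-6 + 625)/3) + 19 = (-33 + (⅓)*619) + 19 = (-33 + 619/3) + 19 = 520/3 + 19 = 577/3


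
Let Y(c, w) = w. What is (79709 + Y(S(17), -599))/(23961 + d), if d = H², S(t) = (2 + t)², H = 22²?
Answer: 79110/258217 ≈ 0.30637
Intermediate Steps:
H = 484
d = 234256 (d = 484² = 234256)
(79709 + Y(S(17), -599))/(23961 + d) = (79709 - 599)/(23961 + 234256) = 79110/258217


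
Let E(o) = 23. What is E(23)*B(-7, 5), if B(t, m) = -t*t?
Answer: -1127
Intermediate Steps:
B(t, m) = -t²
E(23)*B(-7, 5) = 23*(-1*(-7)²) = 23*(-1*49) = 23*(-49) = -1127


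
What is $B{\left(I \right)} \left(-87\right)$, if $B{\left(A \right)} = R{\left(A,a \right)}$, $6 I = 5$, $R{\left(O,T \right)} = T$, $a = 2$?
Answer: $-174$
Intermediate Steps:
$I = \frac{5}{6}$ ($I = \frac{1}{6} \cdot 5 = \frac{5}{6} \approx 0.83333$)
$B{\left(A \right)} = 2$
$B{\left(I \right)} \left(-87\right) = 2 \left(-87\right) = -174$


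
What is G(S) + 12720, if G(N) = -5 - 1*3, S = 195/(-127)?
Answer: 12712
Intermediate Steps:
S = -195/127 (S = 195*(-1/127) = -195/127 ≈ -1.5354)
G(N) = -8 (G(N) = -5 - 3 = -8)
G(S) + 12720 = -8 + 12720 = 12712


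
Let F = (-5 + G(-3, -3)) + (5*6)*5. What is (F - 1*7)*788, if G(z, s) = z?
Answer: 106380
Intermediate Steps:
F = 142 (F = (-5 - 3) + (5*6)*5 = -8 + 30*5 = -8 + 150 = 142)
(F - 1*7)*788 = (142 - 1*7)*788 = (142 - 7)*788 = 135*788 = 106380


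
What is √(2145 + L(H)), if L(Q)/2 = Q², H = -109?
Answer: √25907 ≈ 160.96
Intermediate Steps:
L(Q) = 2*Q²
√(2145 + L(H)) = √(2145 + 2*(-109)²) = √(2145 + 2*11881) = √(2145 + 23762) = √25907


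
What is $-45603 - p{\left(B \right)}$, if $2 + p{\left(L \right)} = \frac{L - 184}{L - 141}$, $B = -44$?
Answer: $- \frac{8436413}{185} \approx -45602.0$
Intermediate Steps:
$p{\left(L \right)} = -2 + \frac{-184 + L}{-141 + L}$ ($p{\left(L \right)} = -2 + \frac{L - 184}{L - 141} = -2 + \frac{-184 + L}{-141 + L}$)
$-45603 - p{\left(B \right)} = -45603 - \frac{98 - -44}{-141 - 44} = -45603 - \frac{98 + 44}{-185} = -45603 - \left(- \frac{1}{185}\right) 142 = -45603 - - \frac{142}{185} = -45603 + \frac{142}{185} = - \frac{8436413}{185}$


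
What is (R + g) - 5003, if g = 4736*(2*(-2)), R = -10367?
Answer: -34314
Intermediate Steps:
g = -18944 (g = 4736*(-4) = -18944)
(R + g) - 5003 = (-10367 - 18944) - 5003 = -29311 - 5003 = -34314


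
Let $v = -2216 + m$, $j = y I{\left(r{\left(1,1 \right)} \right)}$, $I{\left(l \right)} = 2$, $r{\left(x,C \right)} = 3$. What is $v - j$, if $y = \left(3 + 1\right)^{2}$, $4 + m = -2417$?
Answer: $-4669$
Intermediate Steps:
$m = -2421$ ($m = -4 - 2417 = -2421$)
$y = 16$ ($y = 4^{2} = 16$)
$j = 32$ ($j = 16 \cdot 2 = 32$)
$v = -4637$ ($v = -2216 - 2421 = -4637$)
$v - j = -4637 - 32 = -4669$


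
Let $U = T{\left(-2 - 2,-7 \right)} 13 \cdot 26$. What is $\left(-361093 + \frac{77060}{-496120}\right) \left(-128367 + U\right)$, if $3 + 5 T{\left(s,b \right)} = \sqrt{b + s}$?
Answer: $\frac{5758176440674539}{124030} - \frac{1513779781059 i \sqrt{11}}{62015} \approx 4.6426 \cdot 10^{10} - 8.0958 \cdot 10^{7} i$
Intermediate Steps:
$T{\left(s,b \right)} = - \frac{3}{5} + \frac{\sqrt{b + s}}{5}$
$U = - \frac{1014}{5} + \frac{338 i \sqrt{11}}{5}$ ($U = \left(- \frac{3}{5} + \frac{\sqrt{-7 - 4}}{5}\right) 13 \cdot 26 = \left(- \frac{3}{5} + \frac{\sqrt{-11}}{5}\right) 13 \cdot 26 = \left(- \frac{3}{5} + \frac{i \sqrt{11}}{5}\right) 13 \cdot 26 = \left(- \frac{39}{5} + \frac{13 i \sqrt{11}}{5}\right) 26 = - \frac{1014}{5} + \frac{338 i \sqrt{11}}{5} \approx -202.8 + 224.2 i$)
$\left(-361093 + \frac{77060}{-496120}\right) \left(-128367 + U\right) = \left(-361093 + \frac{77060}{-496120}\right) \left(-128367 - \left(\frac{1014}{5} - \frac{338 i \sqrt{11}}{5}\right)\right) = \left(-361093 + 77060 \left(- \frac{1}{496120}\right)\right) \left(- \frac{642849}{5} + \frac{338 i \sqrt{11}}{5}\right) = \left(-361093 - \frac{3853}{24806}\right) \left(- \frac{642849}{5} + \frac{338 i \sqrt{11}}{5}\right) = - \frac{8957276811 \left(- \frac{642849}{5} + \frac{338 i \sqrt{11}}{5}\right)}{24806} = \frac{5758176440674539}{124030} - \frac{1513779781059 i \sqrt{11}}{62015}$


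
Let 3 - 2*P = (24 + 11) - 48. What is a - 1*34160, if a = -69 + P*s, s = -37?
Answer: -34525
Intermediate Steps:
P = 8 (P = 3/2 - ((24 + 11) - 48)/2 = 3/2 - (35 - 48)/2 = 3/2 - 1/2*(-13) = 3/2 + 13/2 = 8)
a = -365 (a = -69 + 8*(-37) = -69 - 296 = -365)
a - 1*34160 = -365 - 1*34160 = -365 - 34160 = -34525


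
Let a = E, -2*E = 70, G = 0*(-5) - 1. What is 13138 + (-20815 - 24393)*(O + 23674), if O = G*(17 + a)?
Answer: -1071054798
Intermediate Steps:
G = -1 (G = 0 - 1 = -1)
E = -35 (E = -½*70 = -35)
a = -35
O = 18 (O = -(17 - 35) = -1*(-18) = 18)
13138 + (-20815 - 24393)*(O + 23674) = 13138 + (-20815 - 24393)*(18 + 23674) = 13138 - 45208*23692 = 13138 - 1071067936 = -1071054798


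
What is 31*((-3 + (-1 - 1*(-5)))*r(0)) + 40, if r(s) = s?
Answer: 40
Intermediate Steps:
31*((-3 + (-1 - 1*(-5)))*r(0)) + 40 = 31*((-3 + (-1 - 1*(-5)))*0) + 40 = 31*((-3 + (-1 + 5))*0) + 40 = 31*((-3 + 4)*0) + 40 = 31*(1*0) + 40 = 31*0 + 40 = 0 + 40 = 40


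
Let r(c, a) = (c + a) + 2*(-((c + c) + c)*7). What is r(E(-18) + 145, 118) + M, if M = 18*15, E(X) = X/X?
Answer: -5598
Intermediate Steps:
E(X) = 1
r(c, a) = a - 41*c (r(c, a) = (a + c) + 2*(-(2*c + c)*7) = (a + c) + 2*(-3*c*7) = (a + c) + 2*(-21*c) = (a + c) - 42*c = a - 41*c)
M = 270
r(E(-18) + 145, 118) + M = (118 - 41*(1 + 145)) + 270 = (118 - 41*146) + 270 = (118 - 5986) + 270 = -5868 + 270 = -5598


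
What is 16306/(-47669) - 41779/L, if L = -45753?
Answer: 1245514733/2180999757 ≈ 0.57108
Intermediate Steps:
16306/(-47669) - 41779/L = 16306/(-47669) - 41779/(-45753) = 16306*(-1/47669) - 41779*(-1/45753) = -16306/47669 + 41779/45753 = 1245514733/2180999757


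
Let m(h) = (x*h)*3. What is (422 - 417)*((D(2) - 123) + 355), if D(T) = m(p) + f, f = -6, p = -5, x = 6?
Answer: 680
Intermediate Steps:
m(h) = 18*h (m(h) = (6*h)*3 = 18*h)
D(T) = -96 (D(T) = 18*(-5) - 6 = -90 - 6 = -96)
(422 - 417)*((D(2) - 123) + 355) = (422 - 417)*((-96 - 123) + 355) = 5*(-219 + 355) = 5*136 = 680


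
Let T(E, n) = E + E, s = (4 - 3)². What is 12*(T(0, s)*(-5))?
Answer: 0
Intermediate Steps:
s = 1 (s = 1² = 1)
T(E, n) = 2*E
12*(T(0, s)*(-5)) = 12*((2*0)*(-5)) = 12*(0*(-5)) = 12*0 = 0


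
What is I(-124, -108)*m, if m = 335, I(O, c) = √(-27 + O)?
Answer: 335*I*√151 ≈ 4116.5*I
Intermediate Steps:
I(-124, -108)*m = √(-27 - 124)*335 = √(-151)*335 = (I*√151)*335 = 335*I*√151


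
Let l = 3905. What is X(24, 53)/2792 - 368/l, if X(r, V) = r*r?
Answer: 152728/1362845 ≈ 0.11207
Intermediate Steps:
X(r, V) = r²
X(24, 53)/2792 - 368/l = 24²/2792 - 368/3905 = 576*(1/2792) - 368*1/3905 = 72/349 - 368/3905 = 152728/1362845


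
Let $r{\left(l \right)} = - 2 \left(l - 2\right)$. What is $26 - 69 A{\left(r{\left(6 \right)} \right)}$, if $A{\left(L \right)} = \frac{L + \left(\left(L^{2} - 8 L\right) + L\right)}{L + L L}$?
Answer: $-112$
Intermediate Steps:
$r{\left(l \right)} = 4 - 2 l$ ($r{\left(l \right)} = - 2 \left(-2 + l\right) = 4 - 2 l$)
$A{\left(L \right)} = \frac{L^{2} - 6 L}{L + L^{2}}$ ($A{\left(L \right)} = \frac{L + \left(L^{2} - 7 L\right)}{L + L^{2}} = \frac{L^{2} - 6 L}{L + L^{2}}$)
$26 - 69 A{\left(r{\left(6 \right)} \right)} = 26 - 69 \frac{-6 + \left(4 - 12\right)}{1 + \left(4 - 12\right)} = 26 - 69 \frac{-6 - 8}{1 - 8} = 26 - 69 \frac{1}{-7} \left(-14\right) = 26 - 69 \left(\left(- \frac{1}{7}\right) \left(-14\right)\right) = 26 - 138 = -112$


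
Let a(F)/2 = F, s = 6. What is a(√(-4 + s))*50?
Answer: 100*√2 ≈ 141.42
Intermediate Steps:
a(F) = 2*F
a(√(-4 + s))*50 = (2*√(-4 + 6))*50 = (2*√2)*50 = 100*√2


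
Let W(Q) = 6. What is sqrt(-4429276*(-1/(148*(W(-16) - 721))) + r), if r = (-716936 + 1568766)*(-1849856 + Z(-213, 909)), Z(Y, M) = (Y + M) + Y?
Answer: I*sqrt(1102536499489534718895)/26455 ≈ 1.2551e+6*I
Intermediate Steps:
Z(Y, M) = M + 2*Y (Z(Y, M) = (M + Y) + Y = M + 2*Y)
r = -1575351402590 (r = (-716936 + 1568766)*(-1849856 + (909 + 2*(-213))) = 851830*(-1849856 + (909 - 426)) = 851830*(-1849856 + 483) = 851830*(-1849373) = -1575351402590)
sqrt(-4429276*(-1/(148*(W(-16) - 721))) + r) = sqrt(-4429276*(-1/(148*(6 - 721))) - 1575351402590) = sqrt(-4429276/((-148*(-715))) - 1575351402590) = sqrt(-4429276/105820 - 1575351402590) = sqrt(-4429276*1/105820 - 1575351402590) = sqrt(-1107319/26455 - 1575351402590) = sqrt(-41675921356625769/26455) = I*sqrt(1102536499489534718895)/26455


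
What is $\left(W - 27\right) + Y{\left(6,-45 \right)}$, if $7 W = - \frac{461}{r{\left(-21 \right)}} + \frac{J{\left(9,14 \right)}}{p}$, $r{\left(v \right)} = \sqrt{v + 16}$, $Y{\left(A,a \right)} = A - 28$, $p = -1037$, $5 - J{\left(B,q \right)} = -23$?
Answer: $- \frac{50817}{1037} + \frac{461 i \sqrt{5}}{35} \approx -49.004 + 29.452 i$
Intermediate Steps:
$J{\left(B,q \right)} = 28$ ($J{\left(B,q \right)} = 5 - -23 = 5 + 23 = 28$)
$Y{\left(A,a \right)} = -28 + A$ ($Y{\left(A,a \right)} = A - 28 = -28 + A$)
$r{\left(v \right)} = \sqrt{16 + v}$
$W = - \frac{4}{1037} + \frac{461 i \sqrt{5}}{35}$ ($W = \frac{- \frac{461}{\sqrt{16 - 21}} + \frac{28}{-1037}}{7} = \frac{- \frac{461}{\sqrt{-5}} + 28 \left(- \frac{1}{1037}\right)}{7} = \frac{- \frac{461}{i \sqrt{5}} - \frac{28}{1037}}{7} = \frac{- 461 \left(- \frac{i \sqrt{5}}{5}\right) - \frac{28}{1037}}{7} = \frac{\frac{461 i \sqrt{5}}{5} - \frac{28}{1037}}{7} = \frac{- \frac{28}{1037} + \frac{461 i \sqrt{5}}{5}}{7} = - \frac{4}{1037} + \frac{461 i \sqrt{5}}{35} \approx -0.0038573 + 29.452 i$)
$\left(W - 27\right) + Y{\left(6,-45 \right)} = \left(\left(- \frac{4}{1037} + \frac{461 i \sqrt{5}}{35}\right) - 27\right) + \left(-28 + 6\right) = \left(- \frac{28003}{1037} + \frac{461 i \sqrt{5}}{35}\right) - 22 = - \frac{50817}{1037} + \frac{461 i \sqrt{5}}{35}$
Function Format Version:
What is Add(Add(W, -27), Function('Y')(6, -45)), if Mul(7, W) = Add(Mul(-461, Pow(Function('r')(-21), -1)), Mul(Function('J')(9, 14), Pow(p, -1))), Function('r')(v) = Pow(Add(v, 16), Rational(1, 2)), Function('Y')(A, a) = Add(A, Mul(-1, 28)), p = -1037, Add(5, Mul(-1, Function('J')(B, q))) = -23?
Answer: Add(Rational(-50817, 1037), Mul(Rational(461, 35), I, Pow(5, Rational(1, 2)))) ≈ Add(-49.004, Mul(29.452, I))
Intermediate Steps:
Function('J')(B, q) = 28 (Function('J')(B, q) = Add(5, Mul(-1, -23)) = Add(5, 23) = 28)
Function('Y')(A, a) = Add(-28, A) (Function('Y')(A, a) = Add(A, -28) = Add(-28, A))
Function('r')(v) = Pow(Add(16, v), Rational(1, 2))
W = Add(Rational(-4, 1037), Mul(Rational(461, 35), I, Pow(5, Rational(1, 2)))) (W = Mul(Rational(1, 7), Add(Mul(-461, Pow(Pow(Add(16, -21), Rational(1, 2)), -1)), Mul(28, Pow(-1037, -1)))) = Mul(Rational(1, 7), Add(Mul(-461, Pow(Pow(-5, Rational(1, 2)), -1)), Mul(28, Rational(-1, 1037)))) = Mul(Rational(1, 7), Add(Mul(-461, Pow(Mul(I, Pow(5, Rational(1, 2))), -1)), Rational(-28, 1037))) = Mul(Rational(1, 7), Add(Mul(-461, Mul(Rational(-1, 5), I, Pow(5, Rational(1, 2)))), Rational(-28, 1037))) = Mul(Rational(1, 7), Add(Mul(Rational(461, 5), I, Pow(5, Rational(1, 2))), Rational(-28, 1037))) = Mul(Rational(1, 7), Add(Rational(-28, 1037), Mul(Rational(461, 5), I, Pow(5, Rational(1, 2))))) = Add(Rational(-4, 1037), Mul(Rational(461, 35), I, Pow(5, Rational(1, 2)))) ≈ Add(-0.0038573, Mul(29.452, I)))
Add(Add(W, -27), Function('Y')(6, -45)) = Add(Add(Add(Rational(-4, 1037), Mul(Rational(461, 35), I, Pow(5, Rational(1, 2)))), -27), Add(-28, 6)) = Add(Add(Rational(-28003, 1037), Mul(Rational(461, 35), I, Pow(5, Rational(1, 2)))), -22) = Add(Rational(-50817, 1037), Mul(Rational(461, 35), I, Pow(5, Rational(1, 2))))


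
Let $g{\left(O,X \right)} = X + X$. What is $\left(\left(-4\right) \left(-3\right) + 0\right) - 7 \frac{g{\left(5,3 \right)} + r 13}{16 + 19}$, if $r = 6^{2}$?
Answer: $- \frac{414}{5} \approx -82.8$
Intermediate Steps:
$g{\left(O,X \right)} = 2 X$
$r = 36$
$\left(\left(-4\right) \left(-3\right) + 0\right) - 7 \frac{g{\left(5,3 \right)} + r 13}{16 + 19} = \left(\left(-4\right) \left(-3\right) + 0\right) - 7 \frac{2 \cdot 3 + 36 \cdot 13}{16 + 19} = \left(12 + 0\right) - 7 \frac{6 + 468}{35} = 12 - 7 \cdot 474 \cdot \frac{1}{35} = 12 - \frac{474}{5} = - \frac{414}{5}$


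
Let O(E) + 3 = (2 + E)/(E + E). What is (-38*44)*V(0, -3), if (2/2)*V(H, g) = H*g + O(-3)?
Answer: 14212/3 ≈ 4737.3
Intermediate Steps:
O(E) = -3 + (2 + E)/(2*E) (O(E) = -3 + (2 + E)/(E + E) = -3 + (2 + E)/((2*E)) = -3 + (2 + E)*(1/(2*E)) = -3 + (2 + E)/(2*E))
V(H, g) = -17/6 + H*g (V(H, g) = H*g + (-5/2 + 1/(-3)) = H*g + (-5/2 - ⅓) = H*g - 17/6 = -17/6 + H*g)
(-38*44)*V(0, -3) = (-38*44)*(-17/6 + 0*(-3)) = -1672*(-17/6 + 0) = -1672*(-17/6) = 14212/3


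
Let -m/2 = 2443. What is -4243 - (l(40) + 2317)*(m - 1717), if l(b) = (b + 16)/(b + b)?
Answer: 152995301/10 ≈ 1.5300e+7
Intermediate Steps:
m = -4886 (m = -2*2443 = -4886)
l(b) = (16 + b)/(2*b) (l(b) = (16 + b)/((2*b)) = (16 + b)*(1/(2*b)) = (16 + b)/(2*b))
-4243 - (l(40) + 2317)*(m - 1717) = -4243 - ((1/2)*(16 + 40)/40 + 2317)*(-4886 - 1717) = -4243 - ((1/2)*(1/40)*56 + 2317)*(-6603) = -4243 - (7/10 + 2317)*(-6603) = -4243 - 23177*(-6603)/10 = -4243 - 1*(-153037731/10) = -4243 + 153037731/10 = 152995301/10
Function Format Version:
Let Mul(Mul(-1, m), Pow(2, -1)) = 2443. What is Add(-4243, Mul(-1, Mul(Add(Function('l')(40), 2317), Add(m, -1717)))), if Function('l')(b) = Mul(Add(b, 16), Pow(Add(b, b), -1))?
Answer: Rational(152995301, 10) ≈ 1.5300e+7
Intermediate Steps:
m = -4886 (m = Mul(-2, 2443) = -4886)
Function('l')(b) = Mul(Rational(1, 2), Pow(b, -1), Add(16, b)) (Function('l')(b) = Mul(Add(16, b), Pow(Mul(2, b), -1)) = Mul(Add(16, b), Mul(Rational(1, 2), Pow(b, -1))) = Mul(Rational(1, 2), Pow(b, -1), Add(16, b)))
Add(-4243, Mul(-1, Mul(Add(Function('l')(40), 2317), Add(m, -1717)))) = Add(-4243, Mul(-1, Mul(Add(Mul(Rational(1, 2), Pow(40, -1), Add(16, 40)), 2317), Add(-4886, -1717)))) = Add(-4243, Mul(-1, Mul(Add(Mul(Rational(1, 2), Rational(1, 40), 56), 2317), -6603))) = Add(-4243, Mul(-1, Mul(Add(Rational(7, 10), 2317), -6603))) = Add(-4243, Mul(-1, Mul(Rational(23177, 10), -6603))) = Add(-4243, Mul(-1, Rational(-153037731, 10))) = Add(-4243, Rational(153037731, 10)) = Rational(152995301, 10)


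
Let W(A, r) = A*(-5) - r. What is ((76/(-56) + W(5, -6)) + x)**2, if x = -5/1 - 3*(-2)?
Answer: 73441/196 ≈ 374.70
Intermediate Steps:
W(A, r) = -r - 5*A (W(A, r) = -5*A - r = -r - 5*A)
x = 1 (x = -5*1 + 6 = -5 + 6 = 1)
((76/(-56) + W(5, -6)) + x)**2 = ((76/(-56) + (-1*(-6) - 5*5)) + 1)**2 = ((76*(-1/56) + (6 - 25)) + 1)**2 = ((-19/14 - 19) + 1)**2 = (-285/14 + 1)**2 = (-271/14)**2 = 73441/196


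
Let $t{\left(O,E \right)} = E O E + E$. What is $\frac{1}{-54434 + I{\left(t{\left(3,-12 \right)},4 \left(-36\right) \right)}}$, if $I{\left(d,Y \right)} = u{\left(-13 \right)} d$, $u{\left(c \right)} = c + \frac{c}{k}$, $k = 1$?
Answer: $- \frac{1}{65354} \approx -1.5301 \cdot 10^{-5}$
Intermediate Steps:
$t{\left(O,E \right)} = E + O E^{2}$ ($t{\left(O,E \right)} = O E^{2} + E = E + O E^{2}$)
$u{\left(c \right)} = 2 c$ ($u{\left(c \right)} = c + \frac{c}{1} = c + c 1 = c + c = 2 c$)
$I{\left(d,Y \right)} = - 26 d$ ($I{\left(d,Y \right)} = 2 \left(-13\right) d = - 26 d$)
$\frac{1}{-54434 + I{\left(t{\left(3,-12 \right)},4 \left(-36\right) \right)}} = \frac{1}{-54434 - 26 \left(- 12 \left(1 - 36\right)\right)} = \frac{1}{-54434 - 26 \left(\left(-12\right) \left(-35\right)\right)} = \frac{1}{-54434 - 10920} = \frac{1}{-65354} = - \frac{1}{65354}$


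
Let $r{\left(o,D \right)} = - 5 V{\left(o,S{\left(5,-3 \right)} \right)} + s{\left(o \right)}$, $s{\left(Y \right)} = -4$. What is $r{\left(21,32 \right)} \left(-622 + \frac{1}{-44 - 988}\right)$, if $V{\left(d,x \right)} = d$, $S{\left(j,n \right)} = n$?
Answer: $\frac{69967645}{1032} \approx 67798.0$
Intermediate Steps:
$r{\left(o,D \right)} = -4 - 5 o$ ($r{\left(o,D \right)} = - 5 o - 4 = -4 - 5 o$)
$r{\left(21,32 \right)} \left(-622 + \frac{1}{-44 - 988}\right) = \left(-4 - 105\right) \left(-622 + \frac{1}{-44 - 988}\right) = \left(-4 - 105\right) \left(-622 + \frac{1}{-1032}\right) = - 109 \left(-622 - \frac{1}{1032}\right) = \left(-109\right) \left(- \frac{641905}{1032}\right) = \frac{69967645}{1032}$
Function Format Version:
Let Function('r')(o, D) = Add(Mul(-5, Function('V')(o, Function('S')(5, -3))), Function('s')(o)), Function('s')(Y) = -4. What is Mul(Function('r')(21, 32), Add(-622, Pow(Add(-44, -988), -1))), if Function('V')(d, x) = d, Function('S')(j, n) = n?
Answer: Rational(69967645, 1032) ≈ 67798.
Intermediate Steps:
Function('r')(o, D) = Add(-4, Mul(-5, o)) (Function('r')(o, D) = Add(Mul(-5, o), -4) = Add(-4, Mul(-5, o)))
Mul(Function('r')(21, 32), Add(-622, Pow(Add(-44, -988), -1))) = Mul(Add(-4, Mul(-5, 21)), Add(-622, Pow(Add(-44, -988), -1))) = Mul(Add(-4, -105), Add(-622, Pow(-1032, -1))) = Mul(-109, Add(-622, Rational(-1, 1032))) = Mul(-109, Rational(-641905, 1032)) = Rational(69967645, 1032)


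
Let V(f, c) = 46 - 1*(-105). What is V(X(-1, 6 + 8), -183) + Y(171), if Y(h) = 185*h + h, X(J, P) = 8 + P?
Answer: 31957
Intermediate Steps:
V(f, c) = 151 (V(f, c) = 46 + 105 = 151)
Y(h) = 186*h
V(X(-1, 6 + 8), -183) + Y(171) = 151 + 186*171 = 151 + 31806 = 31957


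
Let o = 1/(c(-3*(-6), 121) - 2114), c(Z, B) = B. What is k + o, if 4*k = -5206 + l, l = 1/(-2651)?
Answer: -27505616855/21133772 ≈ -1301.5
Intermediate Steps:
l = -1/2651 ≈ -0.00037722
k = -13801107/10604 (k = (-5206 - 1/2651)/4 = (¼)*(-13801107/2651) = -13801107/10604 ≈ -1301.5)
o = -1/1993 (o = 1/(121 - 2114) = 1/(-1993) = -1/1993 ≈ -0.00050176)
k + o = -13801107/10604 - 1/1993 = -27505616855/21133772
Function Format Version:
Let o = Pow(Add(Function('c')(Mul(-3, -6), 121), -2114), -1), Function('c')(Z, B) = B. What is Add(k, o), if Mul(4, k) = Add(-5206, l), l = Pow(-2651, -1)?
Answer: Rational(-27505616855, 21133772) ≈ -1301.5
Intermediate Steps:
l = Rational(-1, 2651) ≈ -0.00037722
k = Rational(-13801107, 10604) (k = Mul(Rational(1, 4), Add(-5206, Rational(-1, 2651))) = Mul(Rational(1, 4), Rational(-13801107, 2651)) = Rational(-13801107, 10604) ≈ -1301.5)
o = Rational(-1, 1993) (o = Pow(Add(121, -2114), -1) = Pow(-1993, -1) = Rational(-1, 1993) ≈ -0.00050176)
Add(k, o) = Add(Rational(-13801107, 10604), Rational(-1, 1993)) = Rational(-27505616855, 21133772)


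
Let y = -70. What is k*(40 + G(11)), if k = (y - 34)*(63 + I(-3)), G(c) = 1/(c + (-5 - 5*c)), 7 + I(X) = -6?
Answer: -10186800/49 ≈ -2.0789e+5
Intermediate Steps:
I(X) = -13 (I(X) = -7 - 6 = -13)
G(c) = 1/(-5 - 4*c)
k = -5200 (k = (-70 - 34)*(63 - 13) = -104*50 = -5200)
k*(40 + G(11)) = -5200*(40 - 1/(5 + 4*11)) = -5200*(40 - 1/(5 + 44)) = -5200*(40 - 1/49) = -5200*1959/49 = -10186800/49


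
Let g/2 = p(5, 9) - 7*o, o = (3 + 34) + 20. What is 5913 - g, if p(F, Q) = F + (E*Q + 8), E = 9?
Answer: 6523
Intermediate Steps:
o = 57 (o = 37 + 20 = 57)
p(F, Q) = 8 + F + 9*Q (p(F, Q) = F + (9*Q + 8) = F + (8 + 9*Q) = 8 + F + 9*Q)
g = -610 (g = 2*((8 + 5 + 9*9) - 7*57) = 2*((8 + 5 + 81) - 399) = 2*(94 - 399) = 2*(-305) = -610)
5913 - g = 5913 - 1*(-610) = 5913 + 610 = 6523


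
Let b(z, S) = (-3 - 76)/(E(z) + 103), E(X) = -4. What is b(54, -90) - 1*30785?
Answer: -3047794/99 ≈ -30786.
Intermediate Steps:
b(z, S) = -79/99 (b(z, S) = (-3 - 76)/(-4 + 103) = -79/99)
b(54, -90) - 1*30785 = -79/99 - 1*30785 = -79/99 - 30785 = -3047794/99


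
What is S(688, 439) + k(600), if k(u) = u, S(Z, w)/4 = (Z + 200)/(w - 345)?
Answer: 29976/47 ≈ 637.79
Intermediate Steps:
S(Z, w) = 4*(200 + Z)/(-345 + w) (S(Z, w) = 4*((Z + 200)/(w - 345)) = 4*((200 + Z)/(-345 + w)) = 4*(200 + Z)/(-345 + w))
S(688, 439) + k(600) = 4*(200 + 688)/(-345 + 439) + 600 = 4*888/94 + 600 = 4*(1/94)*888 + 600 = 1776/47 + 600 = 29976/47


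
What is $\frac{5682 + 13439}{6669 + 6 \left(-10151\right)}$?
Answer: $- \frac{19121}{54237} \approx -0.35255$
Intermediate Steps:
$\frac{5682 + 13439}{6669 + 6 \left(-10151\right)} = \frac{19121}{6669 - 60906} = \frac{19121}{-54237} = 19121 \left(- \frac{1}{54237}\right) = - \frac{19121}{54237}$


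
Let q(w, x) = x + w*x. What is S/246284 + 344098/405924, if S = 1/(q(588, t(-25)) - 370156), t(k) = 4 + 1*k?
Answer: 8104349830282469/9560503404695100 ≈ 0.84769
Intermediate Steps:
t(k) = 4 + k
S = -1/382525 (S = 1/((4 - 25)*(1 + 588) - 370156) = 1/(-21*589 - 370156) = 1/(-12369 - 370156) = 1/(-382525) = -1/382525 ≈ -2.6142e-6)
S/246284 + 344098/405924 = -1/382525/246284 + 344098/405924 = -1/382525*1/246284 + 344098*(1/405924) = -1/94209787100 + 172049/202962 = 8104349830282469/9560503404695100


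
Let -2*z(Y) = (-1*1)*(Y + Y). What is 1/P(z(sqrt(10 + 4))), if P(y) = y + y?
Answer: sqrt(14)/28 ≈ 0.13363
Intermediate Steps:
z(Y) = Y (z(Y) = -(-1*1)*(Y + Y)/2 = -(-1)*2*Y/2 = -(-1)*Y = Y)
P(y) = 2*y
1/P(z(sqrt(10 + 4))) = 1/(2*sqrt(10 + 4)) = 1/(2*sqrt(14)) = sqrt(14)/28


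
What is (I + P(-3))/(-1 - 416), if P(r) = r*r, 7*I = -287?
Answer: 32/417 ≈ 0.076739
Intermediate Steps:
I = -41 (I = (⅐)*(-287) = -41)
P(r) = r²
(I + P(-3))/(-1 - 416) = (-41 + (-3)²)/(-1 - 416) = (-41 + 9)/(-417) = -32*(-1/417) = 32/417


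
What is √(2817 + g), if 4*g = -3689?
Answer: √7579/2 ≈ 43.529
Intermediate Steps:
g = -3689/4 (g = (¼)*(-3689) = -3689/4 ≈ -922.25)
√(2817 + g) = √(2817 - 3689/4) = √(7579/4) = √7579/2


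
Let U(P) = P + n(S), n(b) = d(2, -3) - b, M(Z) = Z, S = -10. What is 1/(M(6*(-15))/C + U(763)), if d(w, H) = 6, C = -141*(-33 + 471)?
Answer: 3431/2672754 ≈ 0.0012837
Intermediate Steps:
C = -61758 (C = -141*438 = -61758)
n(b) = 6 - b
U(P) = 16 + P (U(P) = P + (6 - 1*(-10)) = P + (6 + 10) = P + 16 = 16 + P)
1/(M(6*(-15))/C + U(763)) = 1/((6*(-15))/(-61758) + (16 + 763)) = 1/(-90*(-1/61758) + 779) = 1/(5/3431 + 779) = 1/(2672754/3431) = 3431/2672754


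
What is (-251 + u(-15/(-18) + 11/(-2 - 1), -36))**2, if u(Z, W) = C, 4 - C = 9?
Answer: 65536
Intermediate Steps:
C = -5 (C = 4 - 1*9 = 4 - 9 = -5)
u(Z, W) = -5
(-251 + u(-15/(-18) + 11/(-2 - 1), -36))**2 = (-251 - 5)**2 = (-256)**2 = 65536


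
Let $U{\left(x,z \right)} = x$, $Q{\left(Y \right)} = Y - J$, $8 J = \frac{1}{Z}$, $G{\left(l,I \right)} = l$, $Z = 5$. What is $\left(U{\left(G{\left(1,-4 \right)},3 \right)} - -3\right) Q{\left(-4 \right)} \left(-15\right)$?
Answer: $\frac{483}{2} \approx 241.5$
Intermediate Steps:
$J = \frac{1}{40}$ ($J = \frac{1}{8 \cdot 5} = \frac{1}{8} \cdot \frac{1}{5} = \frac{1}{40} \approx 0.025$)
$Q{\left(Y \right)} = - \frac{1}{40} + Y$ ($Q{\left(Y \right)} = Y - \frac{1}{40} = - \frac{1}{40} + Y$)
$\left(U{\left(G{\left(1,-4 \right)},3 \right)} - -3\right) Q{\left(-4 \right)} \left(-15\right) = \left(1 - -3\right) \left(- \frac{1}{40} - 4\right) \left(-15\right) = \left(1 + 3\right) \left(- \frac{161}{40}\right) \left(-15\right) = 4 \left(- \frac{161}{40}\right) \left(-15\right) = \left(- \frac{161}{10}\right) \left(-15\right) = \frac{483}{2}$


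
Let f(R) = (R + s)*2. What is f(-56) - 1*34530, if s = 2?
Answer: -34638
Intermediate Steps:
f(R) = 4 + 2*R (f(R) = (R + 2)*2 = (2 + R)*2 = 4 + 2*R)
f(-56) - 1*34530 = (4 + 2*(-56)) - 1*34530 = (4 - 112) - 34530 = -108 - 34530 = -34638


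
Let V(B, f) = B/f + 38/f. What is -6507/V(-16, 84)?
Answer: -273294/11 ≈ -24845.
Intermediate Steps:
V(B, f) = 38/f + B/f
-6507/V(-16, 84) = -6507*84/(38 - 16) = -6507/((1/84)*22) = -6507/11/42 = -6507*42/11 = -273294/11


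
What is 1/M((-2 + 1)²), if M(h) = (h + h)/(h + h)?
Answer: 1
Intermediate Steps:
M(h) = 1 (M(h) = (2*h)/((2*h)) = (2*h)*(1/(2*h)) = 1)
1/M((-2 + 1)²) = 1/1 = 1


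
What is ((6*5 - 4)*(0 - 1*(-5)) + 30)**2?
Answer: 25600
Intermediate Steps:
((6*5 - 4)*(0 - 1*(-5)) + 30)**2 = ((30 - 4)*(0 + 5) + 30)**2 = (26*5 + 30)**2 = (130 + 30)**2 = 160**2 = 25600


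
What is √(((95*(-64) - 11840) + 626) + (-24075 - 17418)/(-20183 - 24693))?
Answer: I*√8706438208169/22438 ≈ 131.5*I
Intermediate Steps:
√(((95*(-64) - 11840) + 626) + (-24075 - 17418)/(-20183 - 24693)) = √(((-6080 - 11840) + 626) - 41493/(-44876)) = √((-17920 + 626) - 41493*(-1/44876)) = √(-17294 + 41493/44876) = √(-776044051/44876) = I*√8706438208169/22438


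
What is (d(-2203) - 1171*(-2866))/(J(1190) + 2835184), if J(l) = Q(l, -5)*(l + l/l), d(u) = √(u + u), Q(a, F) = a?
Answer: 1678043/2126237 + I*√4406/4252474 ≈ 0.78921 + 1.5609e-5*I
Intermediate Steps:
d(u) = √2*√u (d(u) = √(2*u) = √2*√u)
J(l) = l*(1 + l) (J(l) = l*(l + l/l) = l*(l + 1) = l*(1 + l))
(d(-2203) - 1171*(-2866))/(J(1190) + 2835184) = (√2*√(-2203) - 1171*(-2866))/(1190*(1 + 1190) + 2835184) = (√2*(I*√2203) + 3356086)/(1190*1191 + 2835184) = (I*√4406 + 3356086)/(1417290 + 2835184) = (3356086 + I*√4406)/4252474 = (3356086 + I*√4406)*(1/4252474) = 1678043/2126237 + I*√4406/4252474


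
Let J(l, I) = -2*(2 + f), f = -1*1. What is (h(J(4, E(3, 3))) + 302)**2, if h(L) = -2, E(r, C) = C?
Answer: 90000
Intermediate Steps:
f = -1
J(l, I) = -2 (J(l, I) = -2*(2 - 1) = -2*1 = -2)
(h(J(4, E(3, 3))) + 302)**2 = (-2 + 302)**2 = 300**2 = 90000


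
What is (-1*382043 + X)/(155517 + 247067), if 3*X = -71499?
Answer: -101469/100646 ≈ -1.0082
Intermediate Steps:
X = -23833 (X = (1/3)*(-71499) = -23833)
(-1*382043 + X)/(155517 + 247067) = (-1*382043 - 23833)/(155517 + 247067) = (-382043 - 23833)/402584 = -405876*1/402584 = -101469/100646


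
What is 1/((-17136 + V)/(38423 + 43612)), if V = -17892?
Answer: -9115/3892 ≈ -2.3420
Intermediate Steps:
1/((-17136 + V)/(38423 + 43612)) = 1/((-17136 - 17892)/(38423 + 43612)) = 1/(-35028/82035) = 1/(-35028*1/82035) = 1/(-3892/9115) = -9115/3892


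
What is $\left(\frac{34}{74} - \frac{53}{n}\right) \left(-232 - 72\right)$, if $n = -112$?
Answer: $- \frac{73435}{259} \approx -283.53$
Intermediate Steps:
$\left(\frac{34}{74} - \frac{53}{n}\right) \left(-232 - 72\right) = \left(\frac{34}{74} - \frac{53}{-112}\right) \left(-232 - 72\right) = \left(34 \cdot \frac{1}{74} - - \frac{53}{112}\right) \left(-304\right) = \left(\frac{17}{37} + \frac{53}{112}\right) \left(-304\right) = \frac{3865}{4144} \left(-304\right) = - \frac{73435}{259}$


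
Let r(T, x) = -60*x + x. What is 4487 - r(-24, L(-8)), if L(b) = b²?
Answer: 8263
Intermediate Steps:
r(T, x) = -59*x
4487 - r(-24, L(-8)) = 4487 - (-59)*(-8)² = 4487 - (-59)*64 = 4487 - 1*(-3776) = 4487 + 3776 = 8263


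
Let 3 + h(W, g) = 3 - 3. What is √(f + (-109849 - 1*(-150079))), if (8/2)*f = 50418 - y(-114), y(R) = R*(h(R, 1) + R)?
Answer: 30*√55 ≈ 222.49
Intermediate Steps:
h(W, g) = -3 (h(W, g) = -3 + (3 - 3) = -3 + 0 = -3)
y(R) = R*(-3 + R)
f = 9270 (f = (50418 - (-114)*(-3 - 114))/4 = (50418 - (-114)*(-117))/4 = (50418 - 1*13338)/4 = (50418 - 13338)/4 = (¼)*37080 = 9270)
√(f + (-109849 - 1*(-150079))) = √(9270 + (-109849 - 1*(-150079))) = √(9270 + (-109849 + 150079)) = √(9270 + 40230) = √49500 = 30*√55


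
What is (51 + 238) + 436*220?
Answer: 96209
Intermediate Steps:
(51 + 238) + 436*220 = 289 + 95920 = 96209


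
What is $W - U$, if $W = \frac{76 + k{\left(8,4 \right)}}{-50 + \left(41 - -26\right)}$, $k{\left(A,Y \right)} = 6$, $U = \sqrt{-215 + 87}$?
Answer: $\frac{82}{17} - 8 i \sqrt{2} \approx 4.8235 - 11.314 i$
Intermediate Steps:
$U = 8 i \sqrt{2}$ ($U = \sqrt{-128} = 8 i \sqrt{2} \approx 11.314 i$)
$W = \frac{82}{17}$ ($W = \frac{76 + 6}{-50 + \left(41 - -26\right)} = \frac{82}{-50 + \left(41 + 26\right)} = \frac{82}{-50 + 67} = \frac{82}{17} \approx 4.8235$)
$W - U = \frac{82}{17} - 8 i \sqrt{2}$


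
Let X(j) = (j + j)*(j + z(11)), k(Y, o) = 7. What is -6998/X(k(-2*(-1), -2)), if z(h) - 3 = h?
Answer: -3499/147 ≈ -23.803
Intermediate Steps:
z(h) = 3 + h
X(j) = 2*j*(14 + j) (X(j) = (j + j)*(j + (3 + 11)) = (2*j)*(j + 14) = (2*j)*(14 + j) = 2*j*(14 + j))
-6998/X(k(-2*(-1), -2)) = -6998*1/(14*(14 + 7)) = -6998/(2*7*21) = -6998/294 = -6998*1/294 = -3499/147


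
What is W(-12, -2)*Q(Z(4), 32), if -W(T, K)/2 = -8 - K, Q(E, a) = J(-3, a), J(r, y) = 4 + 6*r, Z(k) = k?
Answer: -168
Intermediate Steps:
Q(E, a) = -14 (Q(E, a) = 4 + 6*(-3) = 4 - 18 = -14)
W(T, K) = 16 + 2*K (W(T, K) = -2*(-8 - K) = 16 + 2*K)
W(-12, -2)*Q(Z(4), 32) = (16 + 2*(-2))*(-14) = (16 - 4)*(-14) = 12*(-14) = -168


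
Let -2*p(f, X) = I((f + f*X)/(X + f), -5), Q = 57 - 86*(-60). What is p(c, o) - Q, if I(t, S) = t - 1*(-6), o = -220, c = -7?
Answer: -2368347/454 ≈ -5216.6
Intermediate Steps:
Q = 5217 (Q = 57 + 5160 = 5217)
I(t, S) = 6 + t (I(t, S) = t + 6 = 6 + t)
p(f, X) = -3 - (f + X*f)/(2*(X + f)) (p(f, X) = -(6 + (f + f*X)/(X + f))/2 = -(6 + (f + X*f)/(X + f))/2 = -3 - (f + X*f)/(2*(X + f)))
p(c, o) - Q = (-7*(-7) - 6*(-220) - 1*(-220)*(-7))/(2*(-220 - 7)) - 1*5217 = (½)*(49 + 1320 - 1540)/(-227) - 5217 = (½)*(-1/227)*(-171) - 5217 = 171/454 - 5217 = -2368347/454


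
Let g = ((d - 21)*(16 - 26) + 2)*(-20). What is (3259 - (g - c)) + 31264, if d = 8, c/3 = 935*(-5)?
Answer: 23138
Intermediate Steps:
c = -14025 (c = 3*(935*(-5)) = 3*(-4675) = -14025)
g = -2640 (g = ((8 - 21)*(16 - 26) + 2)*(-20) = (-13*(-10) + 2)*(-20) = (130 + 2)*(-20) = 132*(-20) = -2640)
(3259 - (g - c)) + 31264 = (3259 - (-2640 - 1*(-14025))) + 31264 = (3259 - (-2640 + 14025)) + 31264 = (3259 - 1*11385) + 31264 = (3259 - 11385) + 31264 = -8126 + 31264 = 23138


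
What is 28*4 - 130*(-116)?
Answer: 15192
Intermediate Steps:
28*4 - 130*(-116) = 112 + 15080 = 15192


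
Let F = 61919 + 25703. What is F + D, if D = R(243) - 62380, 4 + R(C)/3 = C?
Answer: 25959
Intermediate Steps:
F = 87622
R(C) = -12 + 3*C
D = -61663 (D = (-12 + 3*243) - 62380 = (-12 + 729) - 62380 = 717 - 62380 = -61663)
F + D = 87622 - 61663 = 25959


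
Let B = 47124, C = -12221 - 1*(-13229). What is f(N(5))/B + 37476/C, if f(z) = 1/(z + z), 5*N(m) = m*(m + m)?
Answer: 5005723/134640 ≈ 37.179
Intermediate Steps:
C = 1008 (C = -12221 + 13229 = 1008)
N(m) = 2*m²/5 (N(m) = (m*(m + m))/5 = (m*(2*m))/5 = (2*m²)/5 = 2*m²/5)
f(z) = 1/(2*z)
f(N(5))/B + 37476/C = (1/(2*(((⅖)*5²))))/47124 + 37476/1008 = (1/(2*(((⅖)*25))))*(1/47124) + 37476*(1/1008) = ((½)/10)*(1/47124) + 1041/28 = ((½)*(⅒))*(1/47124) + 1041/28 = (1/20)*(1/47124) + 1041/28 = 1/942480 + 1041/28 = 5005723/134640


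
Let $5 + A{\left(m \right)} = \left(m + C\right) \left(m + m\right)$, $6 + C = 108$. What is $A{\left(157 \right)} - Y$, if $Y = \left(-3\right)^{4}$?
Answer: $81240$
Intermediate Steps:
$C = 102$ ($C = -6 + 108 = 102$)
$Y = 81$
$A{\left(m \right)} = -5 + 2 m \left(102 + m\right)$ ($A{\left(m \right)} = -5 + \left(m + 102\right) \left(m + m\right) = -5 + \left(102 + m\right) 2 m = -5 + 2 m \left(102 + m\right)$)
$A{\left(157 \right)} - Y = \left(-5 + 2 \cdot 157^{2} + 204 \cdot 157\right) - 81 = \left(-5 + 2 \cdot 24649 + 32028\right) - 81 = \left(-5 + 49298 + 32028\right) - 81 = 81321 - 81 = 81240$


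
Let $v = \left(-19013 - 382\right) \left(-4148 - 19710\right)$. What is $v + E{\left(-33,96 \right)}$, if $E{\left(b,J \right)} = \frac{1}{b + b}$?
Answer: $\frac{30539910059}{66} \approx 4.6273 \cdot 10^{8}$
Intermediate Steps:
$E{\left(b,J \right)} = \frac{1}{2 b}$
$v = 462725910$ ($v = \left(-19395\right) \left(-23858\right) = 462725910$)
$v + E{\left(-33,96 \right)} = 462725910 + \frac{1}{2 \left(-33\right)} = 462725910 + \frac{1}{2} \left(- \frac{1}{33}\right) = 462725910 - \frac{1}{66} = \frac{30539910059}{66}$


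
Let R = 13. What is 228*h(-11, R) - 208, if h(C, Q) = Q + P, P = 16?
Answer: 6404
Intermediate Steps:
h(C, Q) = 16 + Q (h(C, Q) = Q + 16 = 16 + Q)
228*h(-11, R) - 208 = 228*(16 + 13) - 208 = 228*29 - 208 = 6612 - 208 = 6404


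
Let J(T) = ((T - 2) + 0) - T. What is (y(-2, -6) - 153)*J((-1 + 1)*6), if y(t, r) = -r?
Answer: 294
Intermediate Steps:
J(T) = -2 (J(T) = ((-2 + T) + 0) - T = (-2 + T) - T = -2)
(y(-2, -6) - 153)*J((-1 + 1)*6) = (-1*(-6) - 153)*(-2) = (6 - 153)*(-2) = -147*(-2) = 294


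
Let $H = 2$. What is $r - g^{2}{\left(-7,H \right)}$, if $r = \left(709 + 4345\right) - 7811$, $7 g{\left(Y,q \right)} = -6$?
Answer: $- \frac{135129}{49} \approx -2757.7$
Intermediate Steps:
$g{\left(Y,q \right)} = - \frac{6}{7}$ ($g{\left(Y,q \right)} = \frac{1}{7} \left(-6\right) = - \frac{6}{7}$)
$r = -2757$ ($r = 5054 - 7811 = -2757$)
$r - g^{2}{\left(-7,H \right)} = -2757 - \left(- \frac{6}{7}\right)^{2} = -2757 - \frac{36}{49} = - \frac{135129}{49}$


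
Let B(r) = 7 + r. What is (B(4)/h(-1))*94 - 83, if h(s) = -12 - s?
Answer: -177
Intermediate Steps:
(B(4)/h(-1))*94 - 83 = ((7 + 4)/(-12 - 1*(-1)))*94 - 83 = (11/(-12 + 1))*94 - 83 = (11/(-11))*94 - 83 = (11*(-1/11))*94 - 83 = -1*94 - 83 = -94 - 83 = -177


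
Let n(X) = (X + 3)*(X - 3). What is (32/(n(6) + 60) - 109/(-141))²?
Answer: 2418025/1857769 ≈ 1.3016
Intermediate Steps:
n(X) = (-3 + X)*(3 + X) (n(X) = (3 + X)*(-3 + X) = (-3 + X)*(3 + X))
(32/(n(6) + 60) - 109/(-141))² = (32/((-9 + 6²) + 60) - 109/(-141))² = (32/((-9 + 36) + 60) - 109*(-1/141))² = (32/(27 + 60) + 109/141)² = (32/87 + 109/141)² = (1555/1363)² = 2418025/1857769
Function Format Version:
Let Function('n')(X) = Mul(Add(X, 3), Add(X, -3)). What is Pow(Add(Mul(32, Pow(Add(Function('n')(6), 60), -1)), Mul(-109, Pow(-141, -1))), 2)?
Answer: Rational(2418025, 1857769) ≈ 1.3016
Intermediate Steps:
Function('n')(X) = Mul(Add(-3, X), Add(3, X)) (Function('n')(X) = Mul(Add(3, X), Add(-3, X)) = Mul(Add(-3, X), Add(3, X)))
Pow(Add(Mul(32, Pow(Add(Function('n')(6), 60), -1)), Mul(-109, Pow(-141, -1))), 2) = Pow(Add(Mul(32, Pow(Add(Add(-9, Pow(6, 2)), 60), -1)), Mul(-109, Pow(-141, -1))), 2) = Pow(Add(Mul(32, Pow(Add(Add(-9, 36), 60), -1)), Mul(-109, Rational(-1, 141))), 2) = Pow(Add(Mul(32, Pow(Add(27, 60), -1)), Rational(109, 141)), 2) = Pow(Add(Mul(32, Pow(87, -1)), Rational(109, 141)), 2) = Pow(Add(Mul(32, Rational(1, 87)), Rational(109, 141)), 2) = Pow(Add(Rational(32, 87), Rational(109, 141)), 2) = Pow(Rational(1555, 1363), 2) = Rational(2418025, 1857769)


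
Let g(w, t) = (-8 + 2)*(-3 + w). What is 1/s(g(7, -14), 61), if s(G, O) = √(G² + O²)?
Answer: √4297/4297 ≈ 0.015255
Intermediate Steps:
g(w, t) = 18 - 6*w (g(w, t) = -6*(-3 + w) = 18 - 6*w)
1/s(g(7, -14), 61) = 1/(√((18 - 6*7)² + 61²)) = 1/(√((18 - 42)² + 3721)) = 1/(√((-24)² + 3721)) = 1/(√(576 + 3721)) = 1/(√4297) = √4297/4297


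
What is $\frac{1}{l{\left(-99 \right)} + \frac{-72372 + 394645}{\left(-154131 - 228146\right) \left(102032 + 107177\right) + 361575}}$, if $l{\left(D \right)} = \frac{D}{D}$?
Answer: $\frac{79975427318}{79975105045} \approx 1.0$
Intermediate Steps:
$l{\left(D \right)} = 1$
$\frac{1}{l{\left(-99 \right)} + \frac{-72372 + 394645}{\left(-154131 - 228146\right) \left(102032 + 107177\right) + 361575}} = \frac{1}{1 + \frac{-72372 + 394645}{\left(-154131 - 228146\right) \left(102032 + 107177\right) + 361575}} = \frac{1}{1 + \frac{322273}{\left(-382277\right) 209209 + 361575}} = \frac{1}{1 + \frac{322273}{-79975788893 + 361575}} = \frac{1}{1 + \frac{322273}{-79975427318}} = \frac{1}{1 + 322273 \left(- \frac{1}{79975427318}\right)} = \frac{1}{1 - \frac{322273}{79975427318}} = \frac{1}{\frac{79975105045}{79975427318}} = \frac{79975427318}{79975105045}$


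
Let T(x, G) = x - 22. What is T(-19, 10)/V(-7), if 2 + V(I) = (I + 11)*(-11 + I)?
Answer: 41/74 ≈ 0.55405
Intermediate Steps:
V(I) = -2 + (-11 + I)*(11 + I) (V(I) = -2 + (I + 11)*(-11 + I) = -2 + (11 + I)*(-11 + I) = -2 + (-11 + I)*(11 + I))
T(x, G) = -22 + x
T(-19, 10)/V(-7) = (-22 - 19)/(-123 + (-7)²) = -41/(-123 + 49) = -41/(-74) = -41*(-1/74) = 41/74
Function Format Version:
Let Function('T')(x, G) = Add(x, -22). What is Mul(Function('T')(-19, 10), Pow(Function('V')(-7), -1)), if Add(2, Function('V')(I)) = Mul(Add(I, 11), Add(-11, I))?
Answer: Rational(41, 74) ≈ 0.55405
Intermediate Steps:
Function('V')(I) = Add(-2, Mul(Add(-11, I), Add(11, I))) (Function('V')(I) = Add(-2, Mul(Add(I, 11), Add(-11, I))) = Add(-2, Mul(Add(11, I), Add(-11, I))) = Add(-2, Mul(Add(-11, I), Add(11, I))))
Function('T')(x, G) = Add(-22, x)
Mul(Function('T')(-19, 10), Pow(Function('V')(-7), -1)) = Mul(Add(-22, -19), Pow(Add(-123, Pow(-7, 2)), -1)) = Mul(-41, Pow(Add(-123, 49), -1)) = Mul(-41, Pow(-74, -1)) = Mul(-41, Rational(-1, 74)) = Rational(41, 74)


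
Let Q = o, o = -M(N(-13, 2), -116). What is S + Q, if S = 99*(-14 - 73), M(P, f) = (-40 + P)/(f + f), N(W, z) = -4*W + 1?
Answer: -1998203/232 ≈ -8612.9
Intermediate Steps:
N(W, z) = 1 - 4*W
M(P, f) = (-40 + P)/(2*f) (M(P, f) = (-40 + P)/((2*f)) = (-40 + P)*(1/(2*f)) = (-40 + P)/(2*f))
S = -8613 (S = 99*(-87) = -8613)
o = 13/232 (o = -(-40 + (1 - 4*(-13)))/(2*(-116)) = -(-1)*(-40 + (1 + 52))/(2*116) = -(-1)*(-40 + 53)/(2*116) = -(-1)*13/(2*116) = -1*(-13/232) = 13/232 ≈ 0.056035)
Q = 13/232 ≈ 0.056035
S + Q = -8613 + 13/232 = -1998203/232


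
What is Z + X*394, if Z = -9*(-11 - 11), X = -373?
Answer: -146764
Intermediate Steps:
Z = 198 (Z = -9*(-22) = 198)
Z + X*394 = 198 - 373*394 = 198 - 146962 = -146764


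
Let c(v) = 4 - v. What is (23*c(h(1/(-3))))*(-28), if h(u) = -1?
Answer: -3220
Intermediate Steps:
(23*c(h(1/(-3))))*(-28) = (23*(4 - 1*(-1)))*(-28) = (23*(4 + 1))*(-28) = (23*5)*(-28) = 115*(-28) = -3220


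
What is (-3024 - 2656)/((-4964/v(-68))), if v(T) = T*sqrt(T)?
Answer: -11360*I*sqrt(17)/73 ≈ -641.62*I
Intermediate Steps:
v(T) = T**(3/2)
(-3024 - 2656)/((-4964/v(-68))) = (-3024 - 2656)/((-4964*I*sqrt(17)/2312)) = -5680*2*I*sqrt(17)/73 = -11360*I*sqrt(17)/73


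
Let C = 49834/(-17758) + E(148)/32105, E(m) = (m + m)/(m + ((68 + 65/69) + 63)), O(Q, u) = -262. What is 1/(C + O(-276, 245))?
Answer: -1376556164555/364520677993501 ≈ -0.0037763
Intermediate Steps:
E(m) = 2*m/(9104/69 + m) (E(m) = (2*m)/(m + ((68 + 65*(1/69)) + 63)) = (2*m)/(m + ((68 + 65/69) + 63)) = (2*m)/(m + (4757/69 + 63)) = (2*m)/(m + 9104/69) = (2*m)/(9104/69 + m) = 2*m/(9104/69 + m))
C = -3862962880091/1376556164555 (C = 49834/(-17758) + (138*148/(9104 + 69*148))/32105 = 49834*(-1/17758) + (138*148/(9104 + 10212))*(1/32105) = -24917/8879 + (138*148/19316)*(1/32105) = -24917/8879 + (138*148*(1/19316))*(1/32105) = -24917/8879 + (5106/4829)*(1/32105) = -24917/8879 + 5106/155035045 = -3862962880091/1376556164555 ≈ -2.8063)
1/(C + O(-276, 245)) = 1/(-3862962880091/1376556164555 - 262) = 1/(-364520677993501/1376556164555) = -1376556164555/364520677993501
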